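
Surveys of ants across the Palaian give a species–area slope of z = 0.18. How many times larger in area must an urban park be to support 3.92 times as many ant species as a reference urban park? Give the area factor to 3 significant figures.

1980

(A₂/A₁)^0.18 = 3.92, so A₂/A₁ = 3.92^(1/0.18) = 3.92^5.556
ln(A₂/A₁) = ln 3.92 / 0.18 = 1.3661 / 0.18 = 7.5894
A₂/A₁ = e^7.5894 ≈ 1977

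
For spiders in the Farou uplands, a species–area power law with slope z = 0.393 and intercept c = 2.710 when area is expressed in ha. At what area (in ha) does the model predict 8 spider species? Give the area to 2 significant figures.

16 ha

8 = 2.71 × A^0.393  ⇒  A^0.393 = 8/2.71 = 2.952
ln A = ln(2.952) / 0.393 = 1.0825 / 0.393 = 2.7544
A = e^2.7544 ≈ 15.71 ha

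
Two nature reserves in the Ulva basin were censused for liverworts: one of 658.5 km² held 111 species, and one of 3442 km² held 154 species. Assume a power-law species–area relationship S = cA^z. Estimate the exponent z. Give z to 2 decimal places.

Taking logs: ln S = ln c + z ln A, so z = (ln S₂ − ln S₁)/(ln A₂ − ln A₁).
z = ln(154/111) / ln(3442/658.5) = ln(1.387) / ln(5.227) = 0.3274 / 1.6538 = 0.1980

0.20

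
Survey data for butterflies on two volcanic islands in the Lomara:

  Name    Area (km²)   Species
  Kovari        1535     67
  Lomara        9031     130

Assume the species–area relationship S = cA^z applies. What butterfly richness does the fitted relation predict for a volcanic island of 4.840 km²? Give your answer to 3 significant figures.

z = ln(130/67) / ln(9031/1535) = 0.6628 / 1.7721 = 0.3740
c = 67 / 1535^0.3740 = 67 / 15.55 = 4.309
S₃ = 4.309 × 4.84^0.3740 = 4.309 × 1.804 ≈ 7.772

7.77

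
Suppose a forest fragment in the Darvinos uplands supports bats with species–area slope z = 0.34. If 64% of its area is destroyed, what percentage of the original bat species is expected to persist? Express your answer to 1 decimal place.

70.7%

S_new/S_old = (A_new/A_old)^z = 0.36^0.34
= exp(0.34 × ln 0.36) = exp(0.34 × -1.0217) = exp(-0.3474) ≈ 0.7065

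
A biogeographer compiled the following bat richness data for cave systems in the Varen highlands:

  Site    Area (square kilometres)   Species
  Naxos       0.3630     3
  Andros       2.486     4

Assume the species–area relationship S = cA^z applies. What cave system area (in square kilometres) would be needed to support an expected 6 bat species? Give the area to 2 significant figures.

z = ln(4/3) / ln(2.486/0.363) = 0.2877 / 1.9240 = 0.1495
c = 3 / 0.363^0.1495 = 3 / 0.8594 = 3.491
A = (6/3.491)^(1/0.1495) ⇒ ln A = ln(1.719)/0.1495 = 3.6224
A = e^3.6224 ≈ 37.43 square kilometres

37 square kilometres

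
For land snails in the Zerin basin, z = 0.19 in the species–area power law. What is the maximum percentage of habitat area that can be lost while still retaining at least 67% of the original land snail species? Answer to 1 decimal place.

87.8%

Need (A_new/A_old)^0.19 = 0.67, so A_new/A_old = 0.67^(1/0.19) = 0.67^5.263
ln(A_new/A_old) = ln 0.67 / 0.19 = -0.4005 / 0.19 = -2.1078
A_new/A_old = e^-2.1078 ≈ 0.1215
Fraction that can be lost = 1 − 0.1215 = 0.8785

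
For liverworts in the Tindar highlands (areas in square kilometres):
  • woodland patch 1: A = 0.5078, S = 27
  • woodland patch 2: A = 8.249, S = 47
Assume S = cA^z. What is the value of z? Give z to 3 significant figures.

Taking logs: ln S = ln c + z ln A, so z = (ln S₂ − ln S₁)/(ln A₂ − ln A₁).
z = ln(47/27) / ln(8.249/0.5078) = ln(1.741) / ln(16.24) = 0.5543 / 2.7878 = 0.1988

0.199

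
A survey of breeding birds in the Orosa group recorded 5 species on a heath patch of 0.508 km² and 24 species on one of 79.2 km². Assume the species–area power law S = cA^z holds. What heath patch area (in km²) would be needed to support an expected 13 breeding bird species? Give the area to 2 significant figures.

11 km²

z = ln(24/5) / ln(79.2/0.508) = 1.5686 / 5.0493 = 0.3107
c = 5 / 0.508^0.3107 = 5 / 0.8103 = 6.171
A = (13/6.171)^(1/0.3107) ⇒ ln A = ln(2.107)/0.3107 = 2.3984
A = e^2.3984 ≈ 11.01 km²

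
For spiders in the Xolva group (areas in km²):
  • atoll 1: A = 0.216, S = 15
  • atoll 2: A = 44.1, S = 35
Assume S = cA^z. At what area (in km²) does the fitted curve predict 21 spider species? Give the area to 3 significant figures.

z = ln(35/15) / ln(44.1/0.216) = 0.8473 / 5.3189 = 0.1593
c = 15 / 0.216^0.1593 = 15 / 0.7834 = 19.15
A = (21/19.15)^(1/0.1593) ⇒ ln A = ln(1.097)/0.1593 = 0.5797
A = e^0.5797 ≈ 1.786 km²

1.79 km²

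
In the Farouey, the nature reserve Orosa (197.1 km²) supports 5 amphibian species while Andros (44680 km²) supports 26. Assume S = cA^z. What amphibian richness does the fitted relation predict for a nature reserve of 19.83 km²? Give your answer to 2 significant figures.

z = ln(26/5) / ln(44680/197.1) = 1.6487 / 5.4236 = 0.3040
c = 5 / 197.1^0.3040 = 5 / 4.984 = 1.003
S₃ = 1.003 × 19.83^0.3040 = 1.003 × 2.479 ≈ 2.488

2.5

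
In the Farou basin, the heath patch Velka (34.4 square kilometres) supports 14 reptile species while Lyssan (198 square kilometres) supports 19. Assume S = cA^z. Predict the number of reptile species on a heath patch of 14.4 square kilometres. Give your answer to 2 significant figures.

12

z = ln(19/14) / ln(198/34.4) = 0.3054 / 1.7502 = 0.1745
c = 14 / 34.4^0.1745 = 14 / 1.854 = 7.551
S₃ = 7.551 × 14.4^0.1745 = 7.551 × 1.593 ≈ 12.03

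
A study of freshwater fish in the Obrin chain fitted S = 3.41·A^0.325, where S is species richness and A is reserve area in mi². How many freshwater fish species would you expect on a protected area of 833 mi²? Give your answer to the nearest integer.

30

S = 3.41 × 833^0.325
ln S = ln 3.41 + 0.325 × ln 833 = 1.2267 + 0.325 × 6.7250 = 3.4123
S = e^3.4123 ≈ 30.34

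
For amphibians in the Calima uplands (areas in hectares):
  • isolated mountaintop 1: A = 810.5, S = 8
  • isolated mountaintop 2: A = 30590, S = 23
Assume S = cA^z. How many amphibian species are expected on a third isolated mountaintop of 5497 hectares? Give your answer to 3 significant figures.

14.0

z = ln(23/8) / ln(30590/810.5) = 1.0561 / 3.6308 = 0.2909
c = 8 / 810.5^0.2909 = 8 / 7.015 = 1.14
S₃ = 1.14 × 5497^0.2909 = 1.14 × 12.24 ≈ 13.96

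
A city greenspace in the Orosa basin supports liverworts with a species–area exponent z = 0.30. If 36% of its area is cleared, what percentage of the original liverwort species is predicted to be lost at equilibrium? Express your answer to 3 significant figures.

S_new/S_old = (A_new/A_old)^z = 0.64^0.3
= exp(0.3 × ln 0.64) = exp(0.3 × -0.4463) = exp(-0.1339) ≈ 0.8747
Fraction lost = 1 − 0.8747 = 0.1253

12.5%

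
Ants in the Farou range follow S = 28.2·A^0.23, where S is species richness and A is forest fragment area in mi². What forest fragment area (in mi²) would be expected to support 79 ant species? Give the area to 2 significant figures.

88 mi²

79 = 28.2 × A^0.23  ⇒  A^0.23 = 79/28.2 = 2.801
ln A = ln(2.801) / 0.23 = 1.0301 / 0.23 = 4.4788
A = e^4.4788 ≈ 88.13 mi²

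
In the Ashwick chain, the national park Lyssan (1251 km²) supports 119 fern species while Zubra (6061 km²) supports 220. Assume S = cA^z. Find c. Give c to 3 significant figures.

7.40

z = ln(S₂/S₁) / ln(A₂/A₁) = ln(220/119) / ln(6061/1251) = 0.6145 / 1.5779 = 0.3894
c = S₁ / A₁^z = 119 / 1251^0.3894 = 119 / 16.08 = 7.402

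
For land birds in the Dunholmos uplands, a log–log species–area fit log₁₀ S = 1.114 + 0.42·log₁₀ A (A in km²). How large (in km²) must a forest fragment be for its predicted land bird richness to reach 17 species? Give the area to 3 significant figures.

1.89 km²

17 = 13 × A^0.42  ⇒  A^0.42 = 17/13 = 1.308
ln A = ln(1.308) / 0.42 = 0.2681 / 0.42 = 0.6384
A = e^0.6384 ≈ 1.893 km²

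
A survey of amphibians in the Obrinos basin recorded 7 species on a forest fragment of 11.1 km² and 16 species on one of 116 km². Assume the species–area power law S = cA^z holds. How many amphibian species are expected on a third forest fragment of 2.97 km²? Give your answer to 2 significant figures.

z = ln(16/7) / ln(116/11.1) = 0.8267 / 2.3466 = 0.3523
c = 7 / 11.1^0.3523 = 7 / 2.335 = 2.998
S₃ = 2.998 × 2.97^0.3523 = 2.998 × 1.467 ≈ 4.399

4.4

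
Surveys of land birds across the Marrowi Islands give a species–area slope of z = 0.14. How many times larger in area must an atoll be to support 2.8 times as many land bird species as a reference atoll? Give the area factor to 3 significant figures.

(A₂/A₁)^0.14 = 2.8, so A₂/A₁ = 2.8^(1/0.14) = 2.8^7.143
ln(A₂/A₁) = ln 2.8 / 0.14 = 1.0296 / 0.14 = 7.3544
A₂/A₁ = e^7.3544 ≈ 1563

1560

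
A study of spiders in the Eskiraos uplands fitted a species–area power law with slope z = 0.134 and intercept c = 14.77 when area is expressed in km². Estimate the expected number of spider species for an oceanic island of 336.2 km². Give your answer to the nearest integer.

S = 14.77 × 336.2^0.134
ln S = ln 14.77 + 0.134 × ln 336.2 = 2.6926 + 0.134 × 5.8177 = 3.4722
S = e^3.4722 ≈ 32.21

32 species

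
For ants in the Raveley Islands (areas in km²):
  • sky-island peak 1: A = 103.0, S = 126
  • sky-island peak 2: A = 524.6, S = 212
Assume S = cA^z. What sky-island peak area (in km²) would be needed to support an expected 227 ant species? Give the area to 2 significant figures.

650 km²

z = ln(212/126) / ln(524.6/103) = 0.5203 / 1.6279 = 0.3196
c = 126 / 103^0.3196 = 126 / 4.399 = 28.64
A = (227/28.64)^(1/0.3196) ⇒ ln A = ln(7.925)/0.3196 = 6.4765
A = e^6.4765 ≈ 649.7 km²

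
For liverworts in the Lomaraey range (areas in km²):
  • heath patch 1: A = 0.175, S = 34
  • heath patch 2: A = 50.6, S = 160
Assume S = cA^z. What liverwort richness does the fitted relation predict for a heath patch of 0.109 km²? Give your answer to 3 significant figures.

z = ln(160/34) / ln(50.6/0.175) = 1.5488 / 5.6669 = 0.2733
c = 34 / 0.175^0.2733 = 34 / 0.621 = 54.75
S₃ = 54.75 × 0.109^0.2733 = 54.75 × 0.5457 ≈ 29.87

29.9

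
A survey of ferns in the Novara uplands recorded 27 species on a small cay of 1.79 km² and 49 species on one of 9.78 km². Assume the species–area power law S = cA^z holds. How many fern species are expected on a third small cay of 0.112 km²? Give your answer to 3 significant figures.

10.2

z = ln(49/27) / ln(9.78/1.79) = 0.5960 / 1.6981 = 0.3510
c = 27 / 1.79^0.3510 = 27 / 1.227 = 22.01
S₃ = 22.01 × 0.112^0.3510 = 22.01 × 0.4638 ≈ 10.21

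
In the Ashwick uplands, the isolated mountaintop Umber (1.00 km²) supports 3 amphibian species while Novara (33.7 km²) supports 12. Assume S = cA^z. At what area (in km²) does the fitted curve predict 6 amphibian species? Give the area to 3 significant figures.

z = ln(12/3) / ln(33.7/1) = 1.3863 / 3.5175 = 0.3941
c = 3 / 1^0.3941 = 3 / 1 = 3
A = (6/3)^(1/0.3941) ⇒ ln A = ln(2)/0.3941 = 1.7587
A = e^1.7587 ≈ 5.805 km²

5.81 km²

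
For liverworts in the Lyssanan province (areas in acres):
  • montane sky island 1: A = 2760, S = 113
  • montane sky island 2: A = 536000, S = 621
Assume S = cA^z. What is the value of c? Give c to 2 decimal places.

8.72

z = ln(S₂/S₁) / ln(A₂/A₁) = ln(621/113) / ln(536000/2760) = 1.7039 / 5.2689 = 0.3234
c = S₁ / A₁^z = 113 / 2760^0.3234 = 113 / 12.97 = 8.716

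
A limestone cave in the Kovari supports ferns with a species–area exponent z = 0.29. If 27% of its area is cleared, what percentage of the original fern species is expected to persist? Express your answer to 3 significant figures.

91.3%

S_new/S_old = (A_new/A_old)^z = 0.73^0.29
= exp(0.29 × ln 0.73) = exp(0.29 × -0.3147) = exp(-0.0913) ≈ 0.9128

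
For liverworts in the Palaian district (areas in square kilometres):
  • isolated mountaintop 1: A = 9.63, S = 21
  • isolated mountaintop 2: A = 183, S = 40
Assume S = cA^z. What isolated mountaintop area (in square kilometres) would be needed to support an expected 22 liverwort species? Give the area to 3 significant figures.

11.9 square kilometres

z = ln(40/21) / ln(183/9.63) = 0.6444 / 2.9446 = 0.2188
c = 21 / 9.63^0.2188 = 21 / 1.642 = 12.79
A = (22/12.79)^(1/0.2188) ⇒ ln A = ln(1.72)/0.2188 = 2.4775
A = e^2.4775 ≈ 11.91 square kilometres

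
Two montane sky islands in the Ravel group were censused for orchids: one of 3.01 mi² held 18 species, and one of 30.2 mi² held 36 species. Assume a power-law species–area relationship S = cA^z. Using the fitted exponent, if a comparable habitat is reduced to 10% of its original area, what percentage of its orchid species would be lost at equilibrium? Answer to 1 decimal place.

z = ln(36/18) / ln(30.2/3.01) = 0.6931 / 2.3059 = 0.3006
S_new/S_old = (A_new/A_old)^z = 0.1^0.3006 = exp(0.3006 × -2.3026) = 0.5005
Fraction lost = 1 − 0.5005 = 0.4995

50.0%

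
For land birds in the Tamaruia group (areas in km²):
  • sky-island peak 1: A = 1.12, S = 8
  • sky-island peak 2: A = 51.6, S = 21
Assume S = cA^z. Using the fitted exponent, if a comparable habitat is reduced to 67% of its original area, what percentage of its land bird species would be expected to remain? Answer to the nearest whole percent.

90%

z = ln(21/8) / ln(51.6/1.12) = 0.9651 / 3.8302 = 0.2520
S_new/S_old = (A_new/A_old)^z = 0.67^0.2520 = exp(0.2520 × -0.4005) = 0.904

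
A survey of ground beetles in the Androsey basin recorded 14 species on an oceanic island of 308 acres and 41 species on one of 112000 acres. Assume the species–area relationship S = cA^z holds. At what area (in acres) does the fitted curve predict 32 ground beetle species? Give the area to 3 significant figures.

28700 acres

z = ln(41/14) / ln(112000/308) = 1.0745 / 5.8962 = 0.1822
c = 14 / 308^0.1822 = 14 / 2.841 = 4.927
A = (32/4.927)^(1/0.1822) ⇒ ln A = ln(6.494)/0.1822 = 10.2663
A = e^10.2663 ≈ 28748 acres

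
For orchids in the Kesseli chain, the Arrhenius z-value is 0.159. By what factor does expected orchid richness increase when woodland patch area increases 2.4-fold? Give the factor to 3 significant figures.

S₂/S₁ = (A₂/A₁)^z = 2.4^0.159
ln(S₂/S₁) = 0.159 × ln 2.4 = 0.159 × 0.8755 = 0.1392
S₂/S₁ = e^0.1392 ≈ 1.149

1.15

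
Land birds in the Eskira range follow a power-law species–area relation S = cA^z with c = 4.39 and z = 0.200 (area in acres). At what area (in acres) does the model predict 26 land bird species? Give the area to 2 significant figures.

7300 acres

26 = 4.39 × A^0.2  ⇒  A^0.2 = 26/4.39 = 5.923
ln A = ln(5.923) / 0.2 = 1.7788 / 0.2 = 8.8938
A = e^8.8938 ≈ 7287 acres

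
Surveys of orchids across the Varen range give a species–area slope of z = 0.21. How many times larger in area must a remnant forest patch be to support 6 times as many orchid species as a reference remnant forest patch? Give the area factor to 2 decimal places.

(A₂/A₁)^0.21 = 6, so A₂/A₁ = 6^(1/0.21) = 6^4.762
ln(A₂/A₁) = ln 6 / 0.21 = 1.7918 / 0.21 = 8.5322
A₂/A₁ = e^8.5322 ≈ 5076

5075.54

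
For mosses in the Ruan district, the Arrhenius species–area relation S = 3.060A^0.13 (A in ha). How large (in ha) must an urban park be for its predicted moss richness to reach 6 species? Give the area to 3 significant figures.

6 = 3.06 × A^0.13  ⇒  A^0.13 = 6/3.06 = 1.961
ln A = ln(1.961) / 0.13 = 0.6733 / 0.13 = 5.1796
A = e^5.1796 ≈ 177.6 ha

178 ha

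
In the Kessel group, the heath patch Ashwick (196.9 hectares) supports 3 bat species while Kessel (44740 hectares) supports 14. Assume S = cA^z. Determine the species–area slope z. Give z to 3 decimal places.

Taking logs: ln S = ln c + z ln A, so z = (ln S₂ − ln S₁)/(ln A₂ − ln A₁).
z = ln(14/3) / ln(44740/196.9) = ln(4.667) / ln(227.2) = 1.5404 / 5.4259 = 0.2839

0.284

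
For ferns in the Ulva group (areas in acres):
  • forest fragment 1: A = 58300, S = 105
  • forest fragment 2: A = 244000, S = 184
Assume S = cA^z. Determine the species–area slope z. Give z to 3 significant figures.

Taking logs: ln S = ln c + z ln A, so z = (ln S₂ − ln S₁)/(ln A₂ − ln A₁).
z = ln(184/105) / ln(244000/58300) = ln(1.752) / ln(4.185) = 0.5610 / 1.4316 = 0.3919

0.392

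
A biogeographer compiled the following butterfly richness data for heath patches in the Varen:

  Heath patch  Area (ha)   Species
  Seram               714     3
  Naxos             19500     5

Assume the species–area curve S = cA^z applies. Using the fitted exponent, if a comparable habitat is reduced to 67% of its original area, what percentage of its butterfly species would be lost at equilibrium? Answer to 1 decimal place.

6.0%

z = ln(5/3) / ln(19500/714) = 0.5108 / 3.3073 = 0.1545
S_new/S_old = (A_new/A_old)^z = 0.67^0.1545 = exp(0.1545 × -0.4005) = 0.94
Fraction lost = 1 − 0.94 = 0.05998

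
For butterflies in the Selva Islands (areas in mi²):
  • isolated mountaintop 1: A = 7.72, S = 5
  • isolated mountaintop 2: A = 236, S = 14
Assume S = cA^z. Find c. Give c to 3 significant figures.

z = ln(S₂/S₁) / ln(A₂/A₁) = ln(14/5) / ln(236/7.72) = 1.0296 / 3.4200 = 0.3011
c = S₁ / A₁^z = 5 / 7.72^0.3011 = 5 / 1.85 = 2.702

2.70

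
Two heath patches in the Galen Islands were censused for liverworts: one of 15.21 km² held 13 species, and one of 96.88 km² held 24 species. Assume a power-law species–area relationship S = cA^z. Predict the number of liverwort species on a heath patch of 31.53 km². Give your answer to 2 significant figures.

17

z = ln(24/13) / ln(96.88/15.21) = 0.6131 / 1.8515 = 0.3311
c = 13 / 15.21^0.3311 = 13 / 2.463 = 5.278
S₃ = 5.278 × 31.53^0.3311 = 5.278 × 3.135 ≈ 16.55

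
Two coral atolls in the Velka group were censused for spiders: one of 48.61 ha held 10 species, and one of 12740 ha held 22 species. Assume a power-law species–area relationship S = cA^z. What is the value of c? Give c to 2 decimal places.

z = ln(S₂/S₁) / ln(A₂/A₁) = ln(22/10) / ln(12740/48.61) = 0.7885 / 5.5687 = 0.1416
c = S₁ / A₁^z = 10 / 48.61^0.1416 = 10 / 1.733 = 5.77

5.77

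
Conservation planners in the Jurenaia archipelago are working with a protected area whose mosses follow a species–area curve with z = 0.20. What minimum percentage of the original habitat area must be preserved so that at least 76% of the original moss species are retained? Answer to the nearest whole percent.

Need (A_new/A_old)^0.2 = 0.76, so A_new/A_old = 0.76^(1/0.2) = 0.76^5
ln(A_new/A_old) = ln 0.76 / 0.2 = -0.2744 / 0.2 = -1.3722
A_new/A_old = e^-1.3722 ≈ 0.2536

25%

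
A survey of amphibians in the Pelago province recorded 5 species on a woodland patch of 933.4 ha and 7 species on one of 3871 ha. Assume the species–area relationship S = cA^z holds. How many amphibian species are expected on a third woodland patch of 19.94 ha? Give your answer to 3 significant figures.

z = ln(7/5) / ln(3871/933.4) = 0.3365 / 1.4224 = 0.2365
c = 5 / 933.4^0.2365 = 5 / 5.042 = 0.9918
S₃ = 0.9918 × 19.94^0.2365 = 0.9918 × 2.03 ≈ 2.013

2.01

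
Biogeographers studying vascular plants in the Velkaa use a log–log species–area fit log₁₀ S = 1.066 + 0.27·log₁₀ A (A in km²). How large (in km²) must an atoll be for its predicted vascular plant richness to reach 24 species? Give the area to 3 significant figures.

24 = 11.64 × A^0.27  ⇒  A^0.27 = 24/11.64 = 2.062
ln A = ln(2.062) / 0.27 = 0.7235 / 0.27 = 2.6796
A = e^2.6796 ≈ 14.58 km²

14.6 km²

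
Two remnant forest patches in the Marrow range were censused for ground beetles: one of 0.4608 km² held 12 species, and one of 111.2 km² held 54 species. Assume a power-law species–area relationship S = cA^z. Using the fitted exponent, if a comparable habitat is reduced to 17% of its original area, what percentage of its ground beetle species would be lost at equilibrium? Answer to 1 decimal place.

z = ln(54/12) / ln(111.2/0.4608) = 1.5041 / 5.4861 = 0.2742
S_new/S_old = (A_new/A_old)^z = 0.17^0.2742 = exp(0.2742 × -1.7720) = 0.6152
Fraction lost = 1 − 0.6152 = 0.3848

38.5%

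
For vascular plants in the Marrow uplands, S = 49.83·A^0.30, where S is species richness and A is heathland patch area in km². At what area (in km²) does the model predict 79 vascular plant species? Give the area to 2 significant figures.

4.6 km²

79 = 49.83 × A^0.3  ⇒  A^0.3 = 79/49.83 = 1.585
ln A = ln(1.585) / 0.3 = 0.4608 / 0.3 = 1.5361
A = e^1.5361 ≈ 4.646 km²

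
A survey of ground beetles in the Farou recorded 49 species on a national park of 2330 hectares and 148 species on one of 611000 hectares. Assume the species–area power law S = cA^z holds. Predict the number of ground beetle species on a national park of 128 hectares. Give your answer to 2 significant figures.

28

z = ln(148/49) / ln(611000/2330) = 1.1054 / 5.5692 = 0.1985
c = 49 / 2330^0.1985 = 49 / 4.66 = 10.52
S₃ = 10.52 × 128^0.1985 = 10.52 × 2.62 ≈ 27.55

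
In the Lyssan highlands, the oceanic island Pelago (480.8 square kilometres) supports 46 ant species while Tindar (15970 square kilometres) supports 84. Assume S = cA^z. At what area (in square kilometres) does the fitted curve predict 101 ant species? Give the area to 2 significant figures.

47000 square kilometres

z = ln(84/46) / ln(15970/480.8) = 0.6022 / 3.5030 = 0.1719
c = 46 / 480.8^0.1719 = 46 / 2.891 = 15.91
A = (101/15.91)^(1/0.1719) ⇒ ln A = ln(6.347)/0.1719 = 10.7506
A = e^10.7506 ≈ 46659 square kilometres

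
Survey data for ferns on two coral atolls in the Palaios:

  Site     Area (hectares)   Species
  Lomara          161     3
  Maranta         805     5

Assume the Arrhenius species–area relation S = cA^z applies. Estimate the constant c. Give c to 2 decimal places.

0.60

z = ln(S₂/S₁) / ln(A₂/A₁) = ln(5/3) / ln(805/161) = 0.5108 / 1.6094 = 0.3174
c = S₁ / A₁^z = 3 / 161^0.3174 = 3 / 5.017 = 0.598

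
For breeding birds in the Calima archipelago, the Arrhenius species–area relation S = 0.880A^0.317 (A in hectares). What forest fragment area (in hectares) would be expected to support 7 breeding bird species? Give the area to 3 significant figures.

7 = 0.88 × A^0.317  ⇒  A^0.317 = 7/0.88 = 7.955
ln A = ln(7.955) / 0.317 = 2.0737 / 0.317 = 6.5418
A = e^6.5418 ≈ 693.5 hectares

694 hectares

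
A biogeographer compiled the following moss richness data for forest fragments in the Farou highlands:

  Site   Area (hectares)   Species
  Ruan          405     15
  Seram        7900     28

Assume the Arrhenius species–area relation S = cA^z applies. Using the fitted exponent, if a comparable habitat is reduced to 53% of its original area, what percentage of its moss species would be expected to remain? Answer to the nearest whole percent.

z = ln(28/15) / ln(7900/405) = 0.6242 / 2.9707 = 0.2101
S_new/S_old = (A_new/A_old)^z = 0.53^0.2101 = exp(0.2101 × -0.6349) = 0.8751

88%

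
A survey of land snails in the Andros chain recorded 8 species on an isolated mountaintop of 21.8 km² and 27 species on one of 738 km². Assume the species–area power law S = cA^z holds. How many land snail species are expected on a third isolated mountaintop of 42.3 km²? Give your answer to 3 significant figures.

10.1

z = ln(27/8) / ln(738/21.8) = 1.2164 / 3.5220 = 0.3454
c = 8 / 21.8^0.3454 = 8 / 2.899 = 2.76
S₃ = 2.76 × 42.3^0.3454 = 2.76 × 3.645 ≈ 10.06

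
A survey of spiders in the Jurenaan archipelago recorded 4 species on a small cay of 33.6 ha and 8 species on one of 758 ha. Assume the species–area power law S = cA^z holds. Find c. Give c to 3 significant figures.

1.83

z = ln(S₂/S₁) / ln(A₂/A₁) = ln(8/4) / ln(758/33.6) = 0.6931 / 3.1162 = 0.2224
c = S₁ / A₁^z = 4 / 33.6^0.2224 = 4 / 2.185 = 1.83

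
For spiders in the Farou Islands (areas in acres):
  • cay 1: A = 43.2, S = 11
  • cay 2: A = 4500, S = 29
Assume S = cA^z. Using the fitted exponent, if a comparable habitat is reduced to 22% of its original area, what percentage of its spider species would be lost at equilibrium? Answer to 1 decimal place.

27.1%

z = ln(29/11) / ln(4500/43.2) = 0.9694 / 4.6460 = 0.2087
S_new/S_old = (A_new/A_old)^z = 0.22^0.2087 = exp(0.2087 × -1.5141) = 0.7291
Fraction lost = 1 − 0.7291 = 0.2709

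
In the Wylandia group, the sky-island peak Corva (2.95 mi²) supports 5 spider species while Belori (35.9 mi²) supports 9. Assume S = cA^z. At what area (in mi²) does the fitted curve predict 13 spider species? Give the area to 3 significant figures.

z = ln(9/5) / ln(35.9/2.95) = 0.5878 / 2.4989 = 0.2352
c = 5 / 2.95^0.2352 = 5 / 1.29 = 3.877
A = (13/3.877)^(1/0.2352) ⇒ ln A = ln(3.353)/0.2352 = 5.1441
A = e^5.1441 ≈ 171.4 mi²

171 mi²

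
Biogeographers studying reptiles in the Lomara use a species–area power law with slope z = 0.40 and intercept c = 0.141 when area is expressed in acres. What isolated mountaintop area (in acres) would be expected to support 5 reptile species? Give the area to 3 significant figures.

7490 acres

5 = 0.141 × A^0.4  ⇒  A^0.4 = 5/0.141 = 35.46
ln A = ln(35.46) / 0.4 = 3.5684 / 0.4 = 8.9211
A = e^8.9211 ≈ 7488 acres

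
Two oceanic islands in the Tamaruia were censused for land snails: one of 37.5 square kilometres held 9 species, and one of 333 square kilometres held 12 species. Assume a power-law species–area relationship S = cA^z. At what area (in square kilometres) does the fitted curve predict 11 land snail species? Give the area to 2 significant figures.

z = ln(12/9) / ln(333/37.5) = 0.2877 / 2.1838 = 0.1317
c = 9 / 37.5^0.1317 = 9 / 1.612 = 5.583
A = (11/5.583)^(1/0.1317) ⇒ ln A = ln(1.97)/0.1317 = 5.1476
A = e^5.1476 ≈ 172 square kilometres

170 square kilometres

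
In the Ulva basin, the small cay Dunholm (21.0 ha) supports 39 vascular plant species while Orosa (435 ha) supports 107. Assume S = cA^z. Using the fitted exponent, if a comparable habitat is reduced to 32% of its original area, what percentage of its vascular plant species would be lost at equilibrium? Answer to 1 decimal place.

z = ln(107/39) / ln(435/21) = 1.0093 / 3.0308 = 0.3330
S_new/S_old = (A_new/A_old)^z = 0.32^0.3330 = exp(0.3330 × -1.1394) = 0.6842
Fraction lost = 1 − 0.6842 = 0.3158

31.6%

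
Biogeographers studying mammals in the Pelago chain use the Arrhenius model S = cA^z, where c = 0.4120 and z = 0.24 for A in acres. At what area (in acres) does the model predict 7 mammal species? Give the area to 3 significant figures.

7 = 0.412 × A^0.24  ⇒  A^0.24 = 7/0.412 = 16.99
ln A = ln(16.99) / 0.24 = 2.8326 / 0.24 = 11.8027
A = e^11.8027 ≈ 133609 acres

134000 acres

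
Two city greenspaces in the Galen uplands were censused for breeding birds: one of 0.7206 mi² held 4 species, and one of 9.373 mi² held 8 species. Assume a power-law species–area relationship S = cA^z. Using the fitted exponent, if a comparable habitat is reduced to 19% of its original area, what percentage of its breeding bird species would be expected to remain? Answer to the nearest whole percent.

z = ln(8/4) / ln(9.373/0.7206) = 0.6931 / 2.5655 = 0.2702
S_new/S_old = (A_new/A_old)^z = 0.19^0.2702 = exp(0.2702 × -1.6607) = 0.6385

64%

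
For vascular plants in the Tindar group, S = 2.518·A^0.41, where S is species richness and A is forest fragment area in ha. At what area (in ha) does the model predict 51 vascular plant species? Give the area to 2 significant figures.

1500 ha

51 = 2.518 × A^0.41  ⇒  A^0.41 = 51/2.518 = 20.25
ln A = ln(20.25) / 0.41 = 3.0084 / 0.41 = 7.3375
A = e^7.3375 ≈ 1537 ha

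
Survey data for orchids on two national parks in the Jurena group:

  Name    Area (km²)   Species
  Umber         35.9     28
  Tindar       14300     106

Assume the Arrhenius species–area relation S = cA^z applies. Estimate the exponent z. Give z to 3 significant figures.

0.222

Taking logs: ln S = ln c + z ln A, so z = (ln S₂ − ln S₁)/(ln A₂ − ln A₁).
z = ln(106/28) / ln(14300/35.9) = ln(3.786) / ln(398.3) = 1.3312 / 5.9873 = 0.2223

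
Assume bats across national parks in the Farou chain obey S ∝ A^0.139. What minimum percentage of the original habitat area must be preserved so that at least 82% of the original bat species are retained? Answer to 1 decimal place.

24.0%

Need (A_new/A_old)^0.139 = 0.82, so A_new/A_old = 0.82^(1/0.139) = 0.82^7.194
ln(A_new/A_old) = ln 0.82 / 0.139 = -0.1985 / 0.139 = -1.4277
A_new/A_old = e^-1.4277 ≈ 0.2399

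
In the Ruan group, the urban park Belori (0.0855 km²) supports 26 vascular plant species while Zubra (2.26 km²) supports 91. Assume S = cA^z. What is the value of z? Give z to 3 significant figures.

Taking logs: ln S = ln c + z ln A, so z = (ln S₂ − ln S₁)/(ln A₂ − ln A₁).
z = ln(91/26) / ln(2.26/0.0855) = ln(3.5) / ln(26.43) = 1.2528 / 3.2746 = 0.3826

0.383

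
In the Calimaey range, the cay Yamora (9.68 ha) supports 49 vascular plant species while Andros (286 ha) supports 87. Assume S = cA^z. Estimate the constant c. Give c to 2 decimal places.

33.35

z = ln(S₂/S₁) / ln(A₂/A₁) = ln(87/49) / ln(286/9.68) = 0.5741 / 3.3859 = 0.1696
c = S₁ / A₁^z = 49 / 9.68^0.1696 = 49 / 1.469 = 33.35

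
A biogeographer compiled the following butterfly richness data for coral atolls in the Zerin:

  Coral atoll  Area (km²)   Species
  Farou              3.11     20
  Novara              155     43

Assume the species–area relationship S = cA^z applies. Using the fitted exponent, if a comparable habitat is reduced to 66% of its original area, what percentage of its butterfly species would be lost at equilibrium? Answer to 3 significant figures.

7.81%

z = ln(43/20) / ln(155/3.11) = 0.7655 / 3.9088 = 0.1958
S_new/S_old = (A_new/A_old)^z = 0.66^0.1958 = exp(0.1958 × -0.4155) = 0.9219
Fraction lost = 1 − 0.9219 = 0.07815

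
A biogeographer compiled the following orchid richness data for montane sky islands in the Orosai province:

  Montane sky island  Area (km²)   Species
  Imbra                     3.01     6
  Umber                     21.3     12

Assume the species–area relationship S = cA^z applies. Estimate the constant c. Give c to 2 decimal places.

4.06

z = ln(S₂/S₁) / ln(A₂/A₁) = ln(12/6) / ln(21.3/3.01) = 0.6931 / 1.9568 = 0.3542
c = S₁ / A₁^z = 6 / 3.01^0.3542 = 6 / 1.477 = 4.061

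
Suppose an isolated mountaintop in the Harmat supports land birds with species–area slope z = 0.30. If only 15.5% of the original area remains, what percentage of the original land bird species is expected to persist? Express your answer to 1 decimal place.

57.2%

S_new/S_old = (A_new/A_old)^z = 0.155^0.3
= exp(0.3 × ln 0.155) = exp(0.3 × -1.8643) = exp(-0.5593) ≈ 0.5716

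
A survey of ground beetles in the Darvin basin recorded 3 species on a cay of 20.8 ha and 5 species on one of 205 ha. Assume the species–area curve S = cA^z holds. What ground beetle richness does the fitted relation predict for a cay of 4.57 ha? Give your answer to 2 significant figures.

z = ln(5/3) / ln(205/20.8) = 0.5108 / 2.2881 = 0.2233
c = 3 / 20.8^0.2233 = 3 / 1.969 = 1.524
S₃ = 1.524 × 4.57^0.2233 = 1.524 × 1.404 ≈ 2.139

2.1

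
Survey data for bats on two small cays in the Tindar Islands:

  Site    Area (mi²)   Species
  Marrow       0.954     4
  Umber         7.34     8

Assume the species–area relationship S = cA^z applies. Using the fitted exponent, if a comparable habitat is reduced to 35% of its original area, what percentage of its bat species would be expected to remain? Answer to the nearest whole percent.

z = ln(8/4) / ln(7.34/0.954) = 0.6931 / 2.0404 = 0.3397
S_new/S_old = (A_new/A_old)^z = 0.35^0.3397 = exp(0.3397 × -1.0498) = 0.7

70%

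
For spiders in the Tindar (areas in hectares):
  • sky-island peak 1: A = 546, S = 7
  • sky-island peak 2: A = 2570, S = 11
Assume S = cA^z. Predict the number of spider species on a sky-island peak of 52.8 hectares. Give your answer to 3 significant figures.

z = ln(11/7) / ln(2570/546) = 0.4520 / 1.5490 = 0.2918
c = 7 / 546^0.2918 = 7 / 6.29 = 1.113
S₃ = 1.113 × 52.8^0.2918 = 1.113 × 3.182 ≈ 3.541

3.54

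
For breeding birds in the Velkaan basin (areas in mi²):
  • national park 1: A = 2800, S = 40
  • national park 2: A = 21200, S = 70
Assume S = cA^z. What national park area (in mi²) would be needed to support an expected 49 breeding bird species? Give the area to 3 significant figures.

z = ln(70/40) / ln(21200/2800) = 0.5596 / 2.0244 = 0.2764
c = 40 / 2800^0.2764 = 40 / 8.973 = 4.458
A = (49/4.458)^(1/0.2764) ⇒ ln A = ln(10.99)/0.2764 = 8.6715
A = e^8.6715 ≈ 5834 mi²

5830 mi²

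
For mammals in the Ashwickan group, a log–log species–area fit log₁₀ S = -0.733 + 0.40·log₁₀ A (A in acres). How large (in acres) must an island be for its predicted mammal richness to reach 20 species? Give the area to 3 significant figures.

122000 acres

20 = 0.1849 × A^0.4  ⇒  A^0.4 = 20/0.1849 = 108.2
ln A = ln(108.2) / 0.4 = 4.6835 / 0.4 = 11.7088
A = e^11.7088 ≈ 121640 acres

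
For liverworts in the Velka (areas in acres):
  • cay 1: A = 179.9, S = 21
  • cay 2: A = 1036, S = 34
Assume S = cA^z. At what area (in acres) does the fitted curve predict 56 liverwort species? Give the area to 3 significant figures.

z = ln(34/21) / ln(1036/179.9) = 0.4818 / 1.7507 = 0.2752
c = 21 / 179.9^0.2752 = 21 / 4.175 = 5.03
A = (56/5.03)^(1/0.2752) ⇒ ln A = ln(11.13)/0.2752 = 8.7562
A = e^8.7562 ≈ 6350 acres

6350 acres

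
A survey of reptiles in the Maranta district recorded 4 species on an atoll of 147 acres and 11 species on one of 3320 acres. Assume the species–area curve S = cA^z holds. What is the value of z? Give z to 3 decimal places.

Taking logs: ln S = ln c + z ln A, so z = (ln S₂ − ln S₁)/(ln A₂ − ln A₁).
z = ln(11/4) / ln(3320/147) = ln(2.75) / ln(22.59) = 1.0116 / 3.1173 = 0.3245

0.325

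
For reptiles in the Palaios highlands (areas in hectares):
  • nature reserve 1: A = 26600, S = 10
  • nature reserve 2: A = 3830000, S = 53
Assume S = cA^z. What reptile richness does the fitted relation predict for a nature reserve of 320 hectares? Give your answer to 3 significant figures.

2.27

z = ln(53/10) / ln(3830000/26600) = 1.6677 / 4.9697 = 0.3356
c = 10 / 26600^0.3356 = 10 / 30.54 = 0.3274
S₃ = 0.3274 × 320^0.3356 = 0.3274 × 6.929 ≈ 2.269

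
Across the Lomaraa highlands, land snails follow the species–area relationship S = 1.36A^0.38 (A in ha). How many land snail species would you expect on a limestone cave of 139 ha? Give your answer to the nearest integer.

9 species

S = 1.36 × 139^0.38 = 1.36 × 6.521 ≈ 8.869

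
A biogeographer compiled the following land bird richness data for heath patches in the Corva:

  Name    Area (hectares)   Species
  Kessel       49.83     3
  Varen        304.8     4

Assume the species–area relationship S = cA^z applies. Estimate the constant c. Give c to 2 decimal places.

z = ln(S₂/S₁) / ln(A₂/A₁) = ln(4/3) / ln(304.8/49.83) = 0.2877 / 1.8110 = 0.1588
c = S₁ / A₁^z = 3 / 49.83^0.1588 = 3 / 1.861 = 1.612

1.61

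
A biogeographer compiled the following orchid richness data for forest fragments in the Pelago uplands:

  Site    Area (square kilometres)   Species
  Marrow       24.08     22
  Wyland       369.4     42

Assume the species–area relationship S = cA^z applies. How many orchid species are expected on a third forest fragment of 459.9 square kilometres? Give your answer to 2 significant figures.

44

z = ln(42/22) / ln(369.4/24.08) = 0.6466 / 2.7305 = 0.2368
c = 22 / 24.08^0.2368 = 22 / 2.124 = 10.36
S₃ = 10.36 × 459.9^0.2368 = 10.36 × 4.271 ≈ 44.24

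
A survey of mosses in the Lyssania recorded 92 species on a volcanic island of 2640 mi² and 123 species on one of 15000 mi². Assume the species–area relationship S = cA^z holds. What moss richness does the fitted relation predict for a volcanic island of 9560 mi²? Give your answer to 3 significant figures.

114

z = ln(123/92) / ln(15000/2640) = 0.2904 / 1.7373 = 0.1672
c = 92 / 2640^0.1672 = 92 / 3.732 = 24.65
S₃ = 24.65 × 9560^0.1672 = 24.65 × 4.628 ≈ 114.1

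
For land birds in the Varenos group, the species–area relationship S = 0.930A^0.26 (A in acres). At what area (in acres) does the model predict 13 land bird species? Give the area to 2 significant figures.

13 = 0.93 × A^0.26  ⇒  A^0.26 = 13/0.93 = 13.98
ln A = ln(13.98) / 0.26 = 2.6375 / 0.26 = 10.1443
A = e^10.1443 ≈ 25446 acres

25000 acres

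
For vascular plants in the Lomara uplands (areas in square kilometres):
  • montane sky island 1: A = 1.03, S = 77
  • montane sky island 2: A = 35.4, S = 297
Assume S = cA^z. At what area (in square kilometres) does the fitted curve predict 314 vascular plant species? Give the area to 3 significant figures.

z = ln(297/77) / ln(35.4/1.03) = 1.3499 / 3.5372 = 0.3816
c = 77 / 1.03^0.3816 = 77 / 1.011 = 76.14
A = (314/76.14)^(1/0.3816) ⇒ ln A = ln(4.124)/0.3816 = 3.7126
A = e^3.7126 ≈ 40.96 square kilometres

41.0 square kilometres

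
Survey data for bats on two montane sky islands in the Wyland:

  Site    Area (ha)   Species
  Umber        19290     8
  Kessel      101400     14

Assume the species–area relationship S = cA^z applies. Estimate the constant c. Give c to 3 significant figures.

z = ln(S₂/S₁) / ln(A₂/A₁) = ln(14/8) / ln(101400/19290) = 0.5596 / 1.6595 = 0.3372
c = S₁ / A₁^z = 8 / 19290^0.3372 = 8 / 27.87 = 0.2871

0.287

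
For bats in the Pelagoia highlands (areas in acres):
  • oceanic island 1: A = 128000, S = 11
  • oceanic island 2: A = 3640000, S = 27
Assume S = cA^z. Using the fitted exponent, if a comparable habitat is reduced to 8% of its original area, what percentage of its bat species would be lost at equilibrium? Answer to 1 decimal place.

49.2%

z = ln(27/11) / ln(3640000/128000) = 0.8979 / 3.3477 = 0.2682
S_new/S_old = (A_new/A_old)^z = 0.08^0.2682 = exp(0.2682 × -2.5257) = 0.5079
Fraction lost = 1 − 0.5079 = 0.4921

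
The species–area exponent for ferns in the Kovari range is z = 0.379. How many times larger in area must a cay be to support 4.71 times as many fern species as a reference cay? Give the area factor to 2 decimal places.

59.67

(A₂/A₁)^0.379 = 4.71, so A₂/A₁ = 4.71^(1/0.379) = 4.71^2.639
ln(A₂/A₁) = ln 4.71 / 0.379 = 1.5497 / 0.379 = 4.0889
A₂/A₁ = e^4.0889 ≈ 59.67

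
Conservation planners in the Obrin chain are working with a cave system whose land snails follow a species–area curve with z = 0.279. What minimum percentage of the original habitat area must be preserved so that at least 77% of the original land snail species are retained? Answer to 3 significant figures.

Need (A_new/A_old)^0.279 = 0.77, so A_new/A_old = 0.77^(1/0.279) = 0.77^3.584
ln(A_new/A_old) = ln 0.77 / 0.279 = -0.2614 / 0.279 = -0.9368
A_new/A_old = e^-0.9368 ≈ 0.3919

39.2%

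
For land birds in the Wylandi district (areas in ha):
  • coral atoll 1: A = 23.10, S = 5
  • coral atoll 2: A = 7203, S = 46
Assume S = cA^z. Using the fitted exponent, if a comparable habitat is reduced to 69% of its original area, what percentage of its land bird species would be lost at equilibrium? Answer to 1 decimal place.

z = ln(46/5) / ln(7203/23.1) = 2.2192 / 5.7424 = 0.3865
S_new/S_old = (A_new/A_old)^z = 0.69^0.3865 = exp(0.3865 × -0.3711) = 0.8664
Fraction lost = 1 − 0.8664 = 0.1336

13.4%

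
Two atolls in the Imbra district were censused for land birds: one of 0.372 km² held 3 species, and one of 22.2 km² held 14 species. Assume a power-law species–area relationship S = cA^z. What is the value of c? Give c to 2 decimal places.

z = ln(S₂/S₁) / ln(A₂/A₁) = ln(14/3) / ln(22.2/0.372) = 1.5404 / 4.0890 = 0.3767
c = S₁ / A₁^z = 3 / 0.372^0.3767 = 3 / 0.689 = 4.354

4.35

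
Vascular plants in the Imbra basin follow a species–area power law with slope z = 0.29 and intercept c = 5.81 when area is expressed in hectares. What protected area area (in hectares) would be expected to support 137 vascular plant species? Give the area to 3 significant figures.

137 = 5.81 × A^0.29  ⇒  A^0.29 = 137/5.81 = 23.58
ln A = ln(23.58) / 0.29 = 3.1604 / 0.29 = 10.8979
A = e^10.8979 ≈ 54064 hectares

54100 hectares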